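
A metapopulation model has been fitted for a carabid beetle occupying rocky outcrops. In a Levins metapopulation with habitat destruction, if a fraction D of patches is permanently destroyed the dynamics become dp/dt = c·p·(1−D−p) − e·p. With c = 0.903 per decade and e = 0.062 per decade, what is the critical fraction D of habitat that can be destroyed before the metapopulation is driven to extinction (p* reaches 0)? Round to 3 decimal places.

0.931

The nontrivial equilibrium is p* = (1−D) − e/c; extinction occurs when this hits zero.
So D_crit = 1 − e/c = 1 − 0.062/0.903 = 1 − 0.0687 = 0.9313.
Note this equals the original equilibrium occupancy — the Levins extinction-debt result.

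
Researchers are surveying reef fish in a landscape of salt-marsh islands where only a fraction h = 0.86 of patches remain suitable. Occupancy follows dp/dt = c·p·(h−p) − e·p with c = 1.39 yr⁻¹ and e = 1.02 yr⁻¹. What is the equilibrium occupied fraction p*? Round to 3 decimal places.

Setting dp/dt = 0 and dividing by p* gives c·(h−p*) = e.
So p* = h − e/c = 0.86 − 1.02/1.39 = 0.86 − 0.7338 = 0.1262.

0.126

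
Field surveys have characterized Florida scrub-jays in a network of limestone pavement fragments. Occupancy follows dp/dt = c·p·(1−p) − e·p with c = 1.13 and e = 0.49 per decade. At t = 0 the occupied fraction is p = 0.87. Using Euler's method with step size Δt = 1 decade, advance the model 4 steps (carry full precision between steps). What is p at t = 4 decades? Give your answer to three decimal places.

0.567

Update rule: p ← p + [c·p·(1−p) − e·p]·Δt with Δt = 1.
t = 1: p = 0.87000 + (-0.29850) = 0.57150
t = 2: p = 0.57150 + (-0.00331) = 0.56819
t = 3: p = 0.56819 + (-0.00117) = 0.56702
t = 4: p = 0.56702 + (-0.00042) = 0.56661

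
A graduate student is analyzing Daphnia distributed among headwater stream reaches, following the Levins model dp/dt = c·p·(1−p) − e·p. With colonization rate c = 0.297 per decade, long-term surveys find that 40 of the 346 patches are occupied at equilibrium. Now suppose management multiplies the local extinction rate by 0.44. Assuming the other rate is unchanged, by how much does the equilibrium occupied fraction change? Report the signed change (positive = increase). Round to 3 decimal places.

0.495

Observed p* = 40/346 = 0.11561.
Balance c(1−p*) = e gives e = 0.297×(1 − 0.11561) = 0.26266.
New p* = 1 − e/c = 1 − 0.11557/0.29700 = 0.61088.
Δp* = 0.61088 − 0.11561 = +0.49527.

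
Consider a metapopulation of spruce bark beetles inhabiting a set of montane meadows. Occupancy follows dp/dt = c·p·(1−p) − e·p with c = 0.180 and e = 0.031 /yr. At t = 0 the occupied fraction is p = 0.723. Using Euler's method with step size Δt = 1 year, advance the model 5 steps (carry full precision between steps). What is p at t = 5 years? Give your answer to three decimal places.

Update rule: p ← p + [c·p·(1−p) − e·p]·Δt with Δt = 1.
  1  |  dp/dt·Δt = +0.013636  |  p_1 = 0.736636
  2  |  dp/dt·Δt = +0.012085  |  p_2 = 0.748721
  3  |  dp/dt·Δt = +0.010655  |  p_3 = 0.759375
  4  |  dp/dt·Δt = +0.009350  |  p_4 = 0.768725
  5  |  dp/dt·Δt = +0.008171  |  p_5 = 0.776896

0.777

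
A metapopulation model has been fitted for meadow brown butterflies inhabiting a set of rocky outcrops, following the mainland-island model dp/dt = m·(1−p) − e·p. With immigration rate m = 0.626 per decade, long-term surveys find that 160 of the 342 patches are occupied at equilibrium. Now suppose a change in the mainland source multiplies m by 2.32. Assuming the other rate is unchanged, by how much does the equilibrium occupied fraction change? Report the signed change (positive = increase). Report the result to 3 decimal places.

Observed p* = 160/342 = 0.46784.
Balance m(1−p*) = e·p* gives e = m(1−p*)/p* = 0.626×0.53216/0.46784 = 0.71206.
New p* = m/(m+e) = 1.45232/(1.45232+0.71206) = 0.67101.
Δp* = 0.67101 − 0.46784 = +0.20317.

0.203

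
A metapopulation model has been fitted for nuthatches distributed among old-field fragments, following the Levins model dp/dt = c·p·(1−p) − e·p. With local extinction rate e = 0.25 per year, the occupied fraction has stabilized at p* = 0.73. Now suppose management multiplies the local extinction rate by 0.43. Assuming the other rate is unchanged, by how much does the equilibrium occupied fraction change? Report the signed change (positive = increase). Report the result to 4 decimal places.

0.1539

Balance c(1−p*) = e gives c = e/(1 − 0.73000) = 0.25/0.27000 = 0.92593.
New p* = 1 − e/c = 1 − 0.10750/0.92593 = 0.88390.
Δp* = 0.88390 − 0.73000 = +0.15390.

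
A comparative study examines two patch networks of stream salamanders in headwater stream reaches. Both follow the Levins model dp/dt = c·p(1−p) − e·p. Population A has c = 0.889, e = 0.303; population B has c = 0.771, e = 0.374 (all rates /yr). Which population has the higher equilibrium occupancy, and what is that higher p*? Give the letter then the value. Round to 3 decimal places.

A, 0.659

A: p*_A = 1 − 0.303/0.889 = 0.6592.
B: p*_B = 1 − 0.374/0.771 = 0.5149.
A is higher at 0.6592.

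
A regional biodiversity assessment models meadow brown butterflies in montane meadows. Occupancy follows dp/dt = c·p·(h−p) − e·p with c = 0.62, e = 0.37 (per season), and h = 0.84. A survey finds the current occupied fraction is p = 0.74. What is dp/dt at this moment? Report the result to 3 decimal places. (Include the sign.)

Colonization term: c·p·(h−p) = 0.62×0.74×0.1000 = 0.04588.
Extinction term: e·p = 0.27380.
dp/dt = 0.04588 − 0.27380 = -0.22792.

-0.228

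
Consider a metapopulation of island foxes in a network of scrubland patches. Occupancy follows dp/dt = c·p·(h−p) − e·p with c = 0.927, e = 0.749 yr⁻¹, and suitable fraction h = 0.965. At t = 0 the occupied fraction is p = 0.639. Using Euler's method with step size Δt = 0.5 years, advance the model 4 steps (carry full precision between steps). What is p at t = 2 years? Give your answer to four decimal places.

Update rule: p ← p + [c·p·(h−p) − e·p]·Δt with Δt = 0.5.
p: 0.63900 → 0.49625  (Δp = -0.14275)
p: 0.49625 → 0.41822  (Δp = -0.07803)
p: 0.41822 → 0.36759  (Δp = -0.05063)
p: 0.36759 → 0.33171  (Δp = -0.03588)

0.3317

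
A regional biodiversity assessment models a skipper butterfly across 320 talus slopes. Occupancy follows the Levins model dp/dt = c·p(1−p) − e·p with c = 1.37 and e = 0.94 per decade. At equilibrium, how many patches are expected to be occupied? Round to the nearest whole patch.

100

p* = 1 − e/c = 1 − 0.94/1.37 = 0.3139.
Expected occupied patches = N × p* = 320 × 0.3139 = 100.44 ≈ 100.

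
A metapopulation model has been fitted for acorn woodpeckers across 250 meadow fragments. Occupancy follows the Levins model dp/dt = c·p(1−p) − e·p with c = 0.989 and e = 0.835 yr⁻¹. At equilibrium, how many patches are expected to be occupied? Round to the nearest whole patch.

39

p* = 1 − e/c = 1 − 0.835/0.989 = 0.1557.
Expected occupied patches = N × p* = 250 × 0.1557 = 38.93 ≈ 39.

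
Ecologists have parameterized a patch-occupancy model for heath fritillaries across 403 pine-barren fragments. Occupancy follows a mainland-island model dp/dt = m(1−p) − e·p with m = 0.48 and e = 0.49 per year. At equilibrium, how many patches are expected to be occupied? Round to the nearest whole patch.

p* = m/(m+e) = 0.48/0.9700 = 0.4948.
Expected occupied patches = N × p* = 403 × 0.4948 = 199.42 ≈ 199.

199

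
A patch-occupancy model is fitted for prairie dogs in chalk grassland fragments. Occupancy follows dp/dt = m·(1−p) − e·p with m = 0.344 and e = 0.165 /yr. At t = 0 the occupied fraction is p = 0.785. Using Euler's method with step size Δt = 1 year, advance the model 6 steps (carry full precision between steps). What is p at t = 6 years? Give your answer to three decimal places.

0.677

Update rule: p ← p + [m·(1−p) − e·p]·Δt with Δt = 1.
t = 1: p = 0.78500 + (-0.05557) = 0.72944
t = 2: p = 0.72944 + (-0.02728) = 0.70215
t = 3: p = 0.70215 + (-0.01340) = 0.68876
t = 4: p = 0.68876 + (-0.00658) = 0.68218
t = 5: p = 0.68218 + (-0.00323) = 0.67895
t = 6: p = 0.67895 + (-0.00159) = 0.67736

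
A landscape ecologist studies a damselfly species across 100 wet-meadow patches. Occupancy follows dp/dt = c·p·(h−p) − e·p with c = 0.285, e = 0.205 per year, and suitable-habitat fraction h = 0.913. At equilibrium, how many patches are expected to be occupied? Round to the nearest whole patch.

p* = h − e/c = 0.913 − 0.7193 = 0.1937.
Expected occupied patches = N × p* = 100 × 0.1937 = 19.37 ≈ 19.

19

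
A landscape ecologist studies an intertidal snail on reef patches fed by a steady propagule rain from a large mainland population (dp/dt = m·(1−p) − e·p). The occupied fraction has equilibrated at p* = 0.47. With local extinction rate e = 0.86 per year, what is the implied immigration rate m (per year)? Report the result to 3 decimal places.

At equilibrium m(1−p*) = e·p*, so m = e·p*/(1−p*).
m = 0.86 × 0.47 / 0.5300 = 0.4042/0.5300 = 0.7626.

0.763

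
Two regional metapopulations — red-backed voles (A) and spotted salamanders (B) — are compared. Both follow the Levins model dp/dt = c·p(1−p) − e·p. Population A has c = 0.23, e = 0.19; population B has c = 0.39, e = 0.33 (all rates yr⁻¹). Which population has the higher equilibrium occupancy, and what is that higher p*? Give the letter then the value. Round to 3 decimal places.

A: p*_A = 1 − 0.19/0.23 = 0.1739.
B: p*_B = 1 − 0.33/0.39 = 0.1538.
A is higher at 0.1739.

A, 0.174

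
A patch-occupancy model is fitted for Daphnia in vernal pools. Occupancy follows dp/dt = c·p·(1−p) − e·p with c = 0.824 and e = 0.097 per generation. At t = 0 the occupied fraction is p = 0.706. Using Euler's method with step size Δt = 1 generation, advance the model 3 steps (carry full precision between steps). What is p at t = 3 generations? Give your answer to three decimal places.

0.875

Update rule: p ← p + [c·p·(1−p) − e·p]·Δt with Δt = 1.
step 1: Δp = +0.10255, p = 0.80855
step 2: Δp = +0.04912, p = 0.85767
step 3: Δp = +0.01739, p = 0.87506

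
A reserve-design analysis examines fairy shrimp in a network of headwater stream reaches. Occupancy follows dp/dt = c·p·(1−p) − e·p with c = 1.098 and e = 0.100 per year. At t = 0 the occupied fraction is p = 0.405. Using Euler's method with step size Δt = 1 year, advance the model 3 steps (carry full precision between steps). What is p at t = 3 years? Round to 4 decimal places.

0.9005

Update rule: p ← p + [c·p·(1−p) − e·p]·Δt with Δt = 1.
  1  |  dp/dt·Δt = +0.224091  |  p_1 = 0.629091
  2  |  dp/dt·Δt = +0.193293  |  p_2 = 0.822384
  3  |  dp/dt·Δt = +0.078145  |  p_3 = 0.900529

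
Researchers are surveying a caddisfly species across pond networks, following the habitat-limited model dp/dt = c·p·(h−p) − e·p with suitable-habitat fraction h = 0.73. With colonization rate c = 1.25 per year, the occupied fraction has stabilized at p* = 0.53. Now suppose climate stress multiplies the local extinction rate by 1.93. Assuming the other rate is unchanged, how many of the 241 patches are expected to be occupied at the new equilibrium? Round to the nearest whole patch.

83

Balance c(h−p*) = e gives e = 1.25×(0.73 − 0.53000) = 0.25000.
New p* = 0.73 − e/c = 0.73 − 0.48250/1.25000 = 0.34400.
Expected occupied = 241 × 0.34400 = 82.90 ≈ 83.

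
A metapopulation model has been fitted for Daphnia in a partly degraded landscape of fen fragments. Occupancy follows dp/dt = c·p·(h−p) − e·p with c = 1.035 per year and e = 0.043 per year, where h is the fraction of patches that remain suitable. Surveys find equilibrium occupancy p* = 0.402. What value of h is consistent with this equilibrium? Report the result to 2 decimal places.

At equilibrium c(h−p*) = e, so h = p* + e/c.
h = 0.402 + 0.043/1.035 = 0.402 + 0.0415 = 0.4435.

0.44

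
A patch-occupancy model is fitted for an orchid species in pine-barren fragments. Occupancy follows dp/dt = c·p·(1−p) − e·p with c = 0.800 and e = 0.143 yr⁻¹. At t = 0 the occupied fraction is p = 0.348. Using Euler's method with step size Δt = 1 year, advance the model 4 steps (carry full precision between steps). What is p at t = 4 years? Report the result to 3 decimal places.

0.775

Update rule: p ← p + [c·p·(1−p) − e·p]·Δt with Δt = 1.
  1  |  dp/dt·Δt = +0.131753  |  p_1 = 0.479753
  2  |  dp/dt·Δt = +0.131067  |  p_2 = 0.610820
  3  |  dp/dt·Δt = +0.102828  |  p_3 = 0.713648
  4  |  dp/dt·Δt = +0.061432  |  p_4 = 0.775080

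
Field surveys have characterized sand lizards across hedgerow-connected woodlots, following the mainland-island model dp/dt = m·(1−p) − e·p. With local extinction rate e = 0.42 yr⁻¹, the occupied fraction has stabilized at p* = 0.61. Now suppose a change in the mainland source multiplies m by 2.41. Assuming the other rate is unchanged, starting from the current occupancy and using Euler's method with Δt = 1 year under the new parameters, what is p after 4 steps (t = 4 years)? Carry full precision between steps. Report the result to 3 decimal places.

Balance m(1−p*) = e·p* gives m = e·p*/(1−p*) = 0.42×0.61000/0.39000 = 0.65692.
Starting from p₀ = 0.61000; update p ← p + (dp/dt)·Δt with the new parameters.
t = 1: p = 0.61000 + (+0.36124) = 0.97124
t = 2: p = 0.97124 + (-0.36239) = 0.60885
t = 3: p = 0.60885 + (+0.36355) = 0.97240
t = 4: p = 0.97240 + (-0.36470) = 0.60769

0.608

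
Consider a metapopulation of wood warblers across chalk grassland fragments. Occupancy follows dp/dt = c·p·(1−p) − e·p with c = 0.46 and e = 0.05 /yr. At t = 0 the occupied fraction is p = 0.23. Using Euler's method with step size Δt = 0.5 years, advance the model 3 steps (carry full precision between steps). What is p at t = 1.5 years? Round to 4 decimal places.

Update rule: p ← p + [c·p·(1−p) − e·p]·Δt with Δt = 0.5.
p: 0.23000 → 0.26498  (Δp = +0.03498)
p: 0.26498 → 0.30315  (Δp = +0.03817)
p: 0.30315 → 0.34416  (Δp = +0.04101)

0.3442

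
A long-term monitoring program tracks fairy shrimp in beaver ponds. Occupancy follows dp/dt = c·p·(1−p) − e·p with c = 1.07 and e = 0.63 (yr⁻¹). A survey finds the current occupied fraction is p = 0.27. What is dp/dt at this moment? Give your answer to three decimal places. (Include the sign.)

0.041

Colonization term: c·p·(1−p) = 1.07×0.27×0.7300 = 0.21090.
Extinction term: e·p = 0.17010.
dp/dt = 0.21090 − 0.17010 = 0.04080.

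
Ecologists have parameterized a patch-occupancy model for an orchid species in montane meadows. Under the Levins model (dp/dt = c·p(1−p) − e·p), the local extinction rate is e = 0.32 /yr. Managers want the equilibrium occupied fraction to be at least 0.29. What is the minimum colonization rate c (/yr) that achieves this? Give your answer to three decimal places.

0.451

p* = 1 − e/c ≥ 0.29 requires e/c ≤ 0.7100, i.e. c ≥ e/0.7100.
c_min = 0.32/0.7100 = 0.4507.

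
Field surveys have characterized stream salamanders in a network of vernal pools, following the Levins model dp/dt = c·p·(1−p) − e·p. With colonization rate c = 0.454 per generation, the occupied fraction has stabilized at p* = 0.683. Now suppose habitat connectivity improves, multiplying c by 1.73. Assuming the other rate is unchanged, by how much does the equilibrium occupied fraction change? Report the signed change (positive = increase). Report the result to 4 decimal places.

Balance c(1−p*) = e gives e = 0.454×(1 − 0.68300) = 0.14392.
New p* = 1 − e/c = 1 − 0.14392/0.78542 = 0.81676.
Δp* = 0.81676 − 0.68300 = +0.13376.

0.1338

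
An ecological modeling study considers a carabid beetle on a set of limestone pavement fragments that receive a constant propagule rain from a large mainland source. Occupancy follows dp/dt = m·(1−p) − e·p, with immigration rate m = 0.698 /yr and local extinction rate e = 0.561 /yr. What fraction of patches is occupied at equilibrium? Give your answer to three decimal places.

At equilibrium the propagule rain into empty patches balances local extinction: m(1−p*) = e·p*.
p* = m/(m+e) = 0.698/(0.698+0.561) = 0.698/1.2590 = 0.5544.

0.554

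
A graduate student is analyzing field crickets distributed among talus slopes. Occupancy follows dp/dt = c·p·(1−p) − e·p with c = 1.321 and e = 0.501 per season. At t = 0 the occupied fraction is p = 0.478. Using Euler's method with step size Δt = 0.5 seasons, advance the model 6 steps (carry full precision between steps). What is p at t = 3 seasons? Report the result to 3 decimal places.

0.612

Update rule: p ← p + [c·p·(1−p) − e·p]·Δt with Δt = 0.5.
step 1: Δp = +0.04507, p = 0.52307
step 2: Δp = +0.03375, p = 0.55681
step 3: Δp = +0.02351, p = 0.58032
step 4: Δp = +0.01549, p = 0.59582
step 5: Δp = +0.00981, p = 0.60563
step 6: Δp = +0.00605, p = 0.61167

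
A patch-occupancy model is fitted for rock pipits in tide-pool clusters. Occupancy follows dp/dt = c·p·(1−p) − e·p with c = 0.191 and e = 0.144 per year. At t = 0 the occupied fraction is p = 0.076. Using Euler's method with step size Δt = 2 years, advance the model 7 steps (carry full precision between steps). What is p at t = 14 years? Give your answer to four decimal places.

0.1135

Update rule: p ← p + [c·p·(1−p) − e·p]·Δt with Δt = 2.
t = 2: p = 0.07600 + (+0.00494) = 0.08094
t = 4: p = 0.08094 + (+0.00511) = 0.08604
t = 6: p = 0.08604 + (+0.00526) = 0.09130
t = 8: p = 0.09130 + (+0.00540) = 0.09670
t = 10: p = 0.09670 + (+0.00552) = 0.10222
t = 12: p = 0.10222 + (+0.00562) = 0.10784
t = 14: p = 0.10784 + (+0.00569) = 0.11353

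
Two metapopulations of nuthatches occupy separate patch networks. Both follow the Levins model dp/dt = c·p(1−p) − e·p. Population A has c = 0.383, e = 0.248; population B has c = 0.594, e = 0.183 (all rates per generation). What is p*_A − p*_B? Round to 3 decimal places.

-0.339

A: p*_A = 1 − 0.248/0.383 = 0.3525.
B: p*_B = 1 − 0.183/0.594 = 0.6919.
p*_A − p*_B = 0.3525 − 0.6919 = -0.3394.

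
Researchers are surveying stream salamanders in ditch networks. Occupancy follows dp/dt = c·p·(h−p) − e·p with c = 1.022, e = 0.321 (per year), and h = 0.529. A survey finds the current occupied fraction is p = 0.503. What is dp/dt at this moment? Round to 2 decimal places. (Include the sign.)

Colonization term: c·p·(h−p) = 1.022×0.503×0.0260 = 0.01337.
Extinction term: e·p = 0.16146.
dp/dt = 0.01337 − 0.16146 = -0.14810.

-0.15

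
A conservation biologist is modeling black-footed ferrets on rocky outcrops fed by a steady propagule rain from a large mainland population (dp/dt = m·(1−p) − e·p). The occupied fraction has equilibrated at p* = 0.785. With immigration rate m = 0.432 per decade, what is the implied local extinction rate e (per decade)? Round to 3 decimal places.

At equilibrium m(1−p*) = e·p*, so e = m(1−p*)/p*.
e = 0.432 × 0.2150 / 0.785 = 0.1183.

0.118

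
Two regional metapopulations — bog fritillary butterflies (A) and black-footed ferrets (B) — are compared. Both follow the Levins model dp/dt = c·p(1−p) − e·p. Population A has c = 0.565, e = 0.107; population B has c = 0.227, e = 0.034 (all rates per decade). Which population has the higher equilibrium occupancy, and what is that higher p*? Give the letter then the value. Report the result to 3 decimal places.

A: p*_A = 1 − 0.107/0.565 = 0.8106.
B: p*_B = 1 − 0.034/0.227 = 0.8502.
B is higher at 0.8502.

B, 0.850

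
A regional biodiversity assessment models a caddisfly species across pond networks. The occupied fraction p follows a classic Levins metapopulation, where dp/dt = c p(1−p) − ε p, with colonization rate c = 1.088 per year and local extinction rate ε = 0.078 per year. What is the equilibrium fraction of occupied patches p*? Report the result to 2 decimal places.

0.93

At equilibrium, colonization balances extinction: c·p*·(1−p*) = ε·p*.
So p* = 1 − ε/c = 1 − 0.078/1.088 = 1 − 0.0717 = 0.9283.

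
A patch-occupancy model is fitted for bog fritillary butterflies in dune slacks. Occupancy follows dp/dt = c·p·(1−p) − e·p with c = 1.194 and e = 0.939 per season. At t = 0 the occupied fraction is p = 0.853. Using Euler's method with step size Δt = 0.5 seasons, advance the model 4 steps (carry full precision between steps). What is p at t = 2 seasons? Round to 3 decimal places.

Update rule: p ← p + [c·p·(1−p) − e·p]·Δt with Δt = 0.5.
  1  |  dp/dt·Δt = -0.325625  |  p_1 = 0.527375
  2  |  dp/dt·Δt = -0.098800  |  p_2 = 0.428575
  3  |  dp/dt·Δt = -0.055012  |  p_3 = 0.373563
  4  |  dp/dt·Δt = -0.035682  |  p_4 = 0.337882

0.338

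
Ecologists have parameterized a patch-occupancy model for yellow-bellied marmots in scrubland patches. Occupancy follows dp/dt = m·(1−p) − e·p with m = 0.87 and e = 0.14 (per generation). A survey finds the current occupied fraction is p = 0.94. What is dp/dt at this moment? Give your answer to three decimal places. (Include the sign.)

-0.079

Colonization term: m·(1−p) = 0.87×0.0600 = 0.05220.
Extinction term: e·p = 0.13160.
dp/dt = 0.05220 − 0.13160 = -0.07940.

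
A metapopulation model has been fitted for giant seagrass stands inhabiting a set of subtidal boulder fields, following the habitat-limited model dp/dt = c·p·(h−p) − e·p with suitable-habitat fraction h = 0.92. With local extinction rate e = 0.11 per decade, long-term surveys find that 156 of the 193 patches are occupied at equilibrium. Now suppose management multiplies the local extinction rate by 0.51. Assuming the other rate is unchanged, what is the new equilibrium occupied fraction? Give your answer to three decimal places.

0.863

Observed p* = 156/193 = 0.80829.
Balance c(h−p*) = e gives c = e/(0.92 − 0.80829) = 0.11/0.11171 = 0.98469.
New p* = 0.92 − e/c = 0.92 − 0.05610/0.98469 = 0.86303.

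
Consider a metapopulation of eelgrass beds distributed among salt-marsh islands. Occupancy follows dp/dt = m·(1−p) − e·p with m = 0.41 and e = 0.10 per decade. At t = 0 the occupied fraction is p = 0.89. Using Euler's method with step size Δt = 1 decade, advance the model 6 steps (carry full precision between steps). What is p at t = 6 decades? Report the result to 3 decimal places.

Update rule: p ← p + [m·(1−p) − e·p]·Δt with Δt = 1.
step 1: Δp = -0.04390, p = 0.84610
step 2: Δp = -0.02151, p = 0.82459
step 3: Δp = -0.01054, p = 0.81405
step 4: Δp = -0.00516, p = 0.80888
step 5: Δp = -0.00253, p = 0.80635
step 6: Δp = -0.00124, p = 0.80511

0.805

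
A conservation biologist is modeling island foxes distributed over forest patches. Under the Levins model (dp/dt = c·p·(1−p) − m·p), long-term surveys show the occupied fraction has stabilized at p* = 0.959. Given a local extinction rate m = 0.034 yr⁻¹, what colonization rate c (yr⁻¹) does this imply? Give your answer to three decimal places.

At equilibrium c(1−p*) = m, so c = m/(1−p*).
c = 0.034/(1 − 0.959) = 0.034/0.0410 = 0.8293.

0.829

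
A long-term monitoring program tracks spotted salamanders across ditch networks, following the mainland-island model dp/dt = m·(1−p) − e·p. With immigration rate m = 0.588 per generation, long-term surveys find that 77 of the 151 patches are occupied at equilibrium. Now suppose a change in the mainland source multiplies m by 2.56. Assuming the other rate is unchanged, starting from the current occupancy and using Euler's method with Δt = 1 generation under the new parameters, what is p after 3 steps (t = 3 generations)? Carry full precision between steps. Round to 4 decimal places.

0.9933

Observed p* = 77/151 = 0.50993.
Balance m(1−p*) = e·p* gives e = m(1−p*)/p* = 0.588×0.49007/0.50993 = 0.56509.
Starting from p₀ = 0.50993; update p ← p + (dp/dt)·Δt with the new parameters.
  1  |  dp/dt·Δt = +0.449528  |  p_1 = 0.959462
  2  |  dp/dt·Δt = -0.481162  |  p_2 = 0.478300
  3  |  dp/dt·Δt = +0.515021  |  p_3 = 0.993322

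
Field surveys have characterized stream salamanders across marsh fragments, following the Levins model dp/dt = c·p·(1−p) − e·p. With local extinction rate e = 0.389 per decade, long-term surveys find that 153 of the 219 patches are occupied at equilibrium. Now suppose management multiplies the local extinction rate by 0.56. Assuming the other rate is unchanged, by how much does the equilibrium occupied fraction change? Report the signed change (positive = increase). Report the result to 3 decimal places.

Observed p* = 153/219 = 0.69863.
Balance c(1−p*) = e gives c = e/(1 − 0.69863) = 0.389/0.30137 = 1.29077.
New p* = 1 − e/c = 1 − 0.21784/1.29077 = 0.83123.
Δp* = 0.83123 − 0.69863 = +0.13260.

0.133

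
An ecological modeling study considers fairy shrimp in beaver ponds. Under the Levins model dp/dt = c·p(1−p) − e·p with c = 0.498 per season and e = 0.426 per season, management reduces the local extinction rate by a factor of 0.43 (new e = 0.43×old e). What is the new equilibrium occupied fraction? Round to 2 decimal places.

Before: p* = 1 − 0.426/0.498 = 0.1446.
After the change, c = 0.498, e = 0.18318, so p* = 1 − 0.18318/0.498 = 0.6322.

0.63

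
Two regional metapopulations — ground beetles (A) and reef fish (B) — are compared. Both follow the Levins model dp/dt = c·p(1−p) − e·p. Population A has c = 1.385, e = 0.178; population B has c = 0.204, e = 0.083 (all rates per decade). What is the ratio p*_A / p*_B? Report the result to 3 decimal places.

1.469

A: p*_A = 1 − 0.178/1.385 = 0.8715.
B: p*_B = 1 − 0.083/0.204 = 0.5931.
p*_A / p*_B = 0.8715/0.5931 = 1.4693.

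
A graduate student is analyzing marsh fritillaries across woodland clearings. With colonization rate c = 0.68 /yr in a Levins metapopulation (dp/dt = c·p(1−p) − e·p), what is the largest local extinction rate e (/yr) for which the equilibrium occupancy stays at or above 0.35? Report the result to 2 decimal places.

1 − e/c ≥ 0.35 ⇒ e ≤ c(1 − 0.35) = 0.68 × 0.6500.
e_max = 0.4420.

0.44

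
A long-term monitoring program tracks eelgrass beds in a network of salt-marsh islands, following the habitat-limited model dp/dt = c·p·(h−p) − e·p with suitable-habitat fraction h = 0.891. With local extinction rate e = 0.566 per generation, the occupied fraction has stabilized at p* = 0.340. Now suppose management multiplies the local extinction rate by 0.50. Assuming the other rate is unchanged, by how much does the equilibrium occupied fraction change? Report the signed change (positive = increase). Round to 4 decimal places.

Balance c(h−p*) = e gives c = e/(0.891 − 0.34000) = 0.566/0.55100 = 1.02722.
New p* = 0.891 − e/c = 0.891 − 0.28300/1.02722 = 0.61550.
Δp* = 0.61550 − 0.34000 = +0.27550.

0.2755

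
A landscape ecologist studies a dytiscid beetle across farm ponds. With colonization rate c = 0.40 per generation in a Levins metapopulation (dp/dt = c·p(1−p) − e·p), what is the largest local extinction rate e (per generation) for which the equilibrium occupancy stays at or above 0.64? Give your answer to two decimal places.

0.14

1 − e/c ≥ 0.64 ⇒ e ≤ c(1 − 0.64) = 0.40 × 0.3600.
e_max = 0.1440.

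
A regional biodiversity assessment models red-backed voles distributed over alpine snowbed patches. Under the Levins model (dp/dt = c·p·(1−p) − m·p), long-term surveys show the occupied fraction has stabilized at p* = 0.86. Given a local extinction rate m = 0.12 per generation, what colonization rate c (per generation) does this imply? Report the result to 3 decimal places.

At equilibrium c(1−p*) = m, so c = m/(1−p*).
c = 0.12/(1 − 0.86) = 0.12/0.1400 = 0.8571.

0.857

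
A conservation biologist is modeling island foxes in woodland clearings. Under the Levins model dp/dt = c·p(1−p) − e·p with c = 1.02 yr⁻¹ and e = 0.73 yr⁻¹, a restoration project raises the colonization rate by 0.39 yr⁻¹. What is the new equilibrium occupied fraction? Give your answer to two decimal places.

Before: p* = 1 − 0.73/1.02 = 0.2843.
After the change, c = 1.41, e = 0.73, so p* = 1 − 0.73/1.41 = 0.4823.

0.48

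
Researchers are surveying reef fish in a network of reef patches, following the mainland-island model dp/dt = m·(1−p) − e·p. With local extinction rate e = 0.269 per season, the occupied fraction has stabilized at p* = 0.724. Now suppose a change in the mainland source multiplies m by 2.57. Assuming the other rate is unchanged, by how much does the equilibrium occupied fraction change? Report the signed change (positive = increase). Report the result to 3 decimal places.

Balance m(1−p*) = e·p* gives m = e·p*/(1−p*) = 0.269×0.72400/0.27600 = 0.70564.
New p* = m/(m+e) = 1.81349/(1.81349+0.26900) = 0.87083.
Δp* = 0.87083 − 0.72400 = +0.14683.

0.147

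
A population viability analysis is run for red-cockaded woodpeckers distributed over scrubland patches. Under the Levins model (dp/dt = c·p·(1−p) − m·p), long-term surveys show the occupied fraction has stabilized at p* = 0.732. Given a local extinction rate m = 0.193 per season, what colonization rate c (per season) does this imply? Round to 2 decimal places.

0.72

At equilibrium c(1−p*) = m, so c = m/(1−p*).
c = 0.193/(1 − 0.732) = 0.193/0.2680 = 0.7201.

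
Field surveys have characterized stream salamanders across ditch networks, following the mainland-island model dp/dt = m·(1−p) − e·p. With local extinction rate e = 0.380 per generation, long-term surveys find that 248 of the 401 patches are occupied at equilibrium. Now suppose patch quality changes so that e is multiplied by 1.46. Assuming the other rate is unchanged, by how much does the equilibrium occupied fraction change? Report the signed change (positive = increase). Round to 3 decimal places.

Observed p* = 248/401 = 0.61845.
Balance m(1−p*) = e·p* gives m = e·p*/(1−p*) = 0.380×0.61845/0.38155 = 0.61594.
New p* = m/(m+e) = 0.61594/(0.61594+0.55480) = 0.52611.
Δp* = 0.52611 − 0.61845 = -0.09234.

-0.092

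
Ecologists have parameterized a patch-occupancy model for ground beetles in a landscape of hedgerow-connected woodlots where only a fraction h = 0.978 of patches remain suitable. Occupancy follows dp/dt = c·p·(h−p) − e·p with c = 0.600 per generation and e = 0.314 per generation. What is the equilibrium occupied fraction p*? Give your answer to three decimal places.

0.455

Setting dp/dt = 0 and dividing by p* gives c·(h−p*) = e.
So p* = h − e/c = 0.978 − 0.314/0.600 = 0.978 − 0.5233 = 0.4547.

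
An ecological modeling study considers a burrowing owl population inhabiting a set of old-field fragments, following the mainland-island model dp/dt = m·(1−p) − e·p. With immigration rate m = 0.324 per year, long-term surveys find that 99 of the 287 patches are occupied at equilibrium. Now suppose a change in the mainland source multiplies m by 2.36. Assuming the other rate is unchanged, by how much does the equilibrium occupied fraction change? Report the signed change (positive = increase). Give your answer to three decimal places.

0.209

Observed p* = 99/287 = 0.34495.
Balance m(1−p*) = e·p* gives e = m(1−p*)/p* = 0.324×0.65505/0.34495 = 0.61527.
New p* = m/(m+e) = 0.76464/(0.76464+0.61527) = 0.55412.
Δp* = 0.55412 − 0.34495 = +0.20917.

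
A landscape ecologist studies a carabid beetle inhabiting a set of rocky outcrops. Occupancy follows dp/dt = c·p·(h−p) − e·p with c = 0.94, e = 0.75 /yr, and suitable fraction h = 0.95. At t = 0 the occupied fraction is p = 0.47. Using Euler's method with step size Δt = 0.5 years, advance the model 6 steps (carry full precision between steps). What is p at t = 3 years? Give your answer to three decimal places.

Update rule: p ← p + [c·p·(h−p) − e·p]·Δt with Δt = 0.5.
p: 0.47000 → 0.39978  (Δp = -0.07022)
p: 0.39978 → 0.35325  (Δp = -0.04653)
p: 0.35325 → 0.31986  (Δp = -0.03339)
p: 0.31986 → 0.29464  (Δp = -0.02522)
p: 0.29464 → 0.27491  (Δp = -0.01974)
p: 0.27491 → 0.25904  (Δp = -0.01586)

0.259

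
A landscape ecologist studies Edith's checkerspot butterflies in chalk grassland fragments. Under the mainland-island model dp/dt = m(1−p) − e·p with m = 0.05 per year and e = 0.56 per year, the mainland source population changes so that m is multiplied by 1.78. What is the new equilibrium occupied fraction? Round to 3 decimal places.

Before: p* = 0.05/(0.05+0.56) = 0.0820.
After: m = 0.089, e = 0.56; p* = 0.089/0.6490 = 0.1371.

0.137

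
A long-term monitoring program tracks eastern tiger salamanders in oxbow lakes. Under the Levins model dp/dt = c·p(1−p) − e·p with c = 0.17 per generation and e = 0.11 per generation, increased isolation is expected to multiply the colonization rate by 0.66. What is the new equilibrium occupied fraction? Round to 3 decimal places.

0.020

Before: p* = 1 − 0.11/0.17 = 0.3529.
After the change, c = 0.1122, e = 0.11, so p* = 1 − 0.11/0.1122 = 0.0196.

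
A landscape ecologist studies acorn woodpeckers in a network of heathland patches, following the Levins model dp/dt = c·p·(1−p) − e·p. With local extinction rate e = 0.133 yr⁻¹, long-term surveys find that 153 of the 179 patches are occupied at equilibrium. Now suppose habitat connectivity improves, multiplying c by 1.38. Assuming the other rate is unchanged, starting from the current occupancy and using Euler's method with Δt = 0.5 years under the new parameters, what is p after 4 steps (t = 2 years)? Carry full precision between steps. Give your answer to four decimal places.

Observed p* = 153/179 = 0.85475.
Balance c(1−p*) = e gives c = e/(1 − 0.85475) = 0.133/0.14525 = 0.91565.
Starting from p₀ = 0.85475; update p ← p + (dp/dt)·Δt with the new parameters.
p: 0.85475 → 0.87635  (Δp = +0.02160)
p: 0.87635 → 0.88653  (Δp = +0.01019)
p: 0.88653 → 0.89113  (Δp = +0.00460)
p: 0.89113 → 0.89317  (Δp = +0.00203)

0.8932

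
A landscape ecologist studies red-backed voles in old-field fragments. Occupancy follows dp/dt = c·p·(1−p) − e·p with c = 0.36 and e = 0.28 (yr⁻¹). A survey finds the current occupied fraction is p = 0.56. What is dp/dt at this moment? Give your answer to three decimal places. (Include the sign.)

Colonization term: c·p·(1−p) = 0.36×0.56×0.4400 = 0.08870.
Extinction term: e·p = 0.15680.
dp/dt = 0.08870 − 0.15680 = -0.06810.

-0.068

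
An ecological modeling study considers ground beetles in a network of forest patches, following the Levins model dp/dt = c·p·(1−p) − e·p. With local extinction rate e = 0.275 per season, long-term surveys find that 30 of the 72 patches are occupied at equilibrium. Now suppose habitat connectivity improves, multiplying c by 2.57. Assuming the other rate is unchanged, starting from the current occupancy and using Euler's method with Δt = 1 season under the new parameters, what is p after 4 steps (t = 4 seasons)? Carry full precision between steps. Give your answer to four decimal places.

Observed p* = 30/72 = 0.41667.
Balance c(1−p*) = e gives c = e/(1 − 0.41667) = 0.275/0.58333 = 0.47143.
Starting from p₀ = 0.41667; update p ← p + (dp/dt)·Δt with the new parameters.
  1  |  dp/dt·Δt = +0.179896  |  p_1 = 0.596562
  2  |  dp/dt·Δt = +0.127541  |  p_2 = 0.724104
  3  |  dp/dt·Δt = +0.042916  |  p_3 = 0.767020
  4  |  dp/dt·Δt = +0.005578  |  p_4 = 0.772598

0.7726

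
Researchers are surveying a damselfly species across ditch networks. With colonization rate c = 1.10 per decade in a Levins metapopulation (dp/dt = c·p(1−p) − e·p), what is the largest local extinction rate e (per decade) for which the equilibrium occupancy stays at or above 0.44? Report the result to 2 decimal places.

1 − e/c ≥ 0.44 ⇒ e ≤ c(1 − 0.44) = 1.10 × 0.5600.
e_max = 0.6160.

0.62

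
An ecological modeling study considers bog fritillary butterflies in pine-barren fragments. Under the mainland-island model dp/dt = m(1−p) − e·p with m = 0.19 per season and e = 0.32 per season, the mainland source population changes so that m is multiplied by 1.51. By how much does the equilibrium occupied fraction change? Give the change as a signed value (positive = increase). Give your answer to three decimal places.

Before: p* = 0.19/(0.19+0.32) = 0.3725.
After: m = 0.2869, e = 0.32; p* = 0.2869/0.6069 = 0.4727.
Δp* = 0.4727 − 0.3725 = +0.1002.

0.100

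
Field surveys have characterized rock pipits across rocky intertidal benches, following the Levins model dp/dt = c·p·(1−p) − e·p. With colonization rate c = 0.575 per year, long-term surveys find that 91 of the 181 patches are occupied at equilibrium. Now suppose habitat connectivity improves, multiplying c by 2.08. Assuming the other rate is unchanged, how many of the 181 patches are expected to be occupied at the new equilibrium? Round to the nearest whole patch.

Observed p* = 91/181 = 0.50276.
Balance c(1−p*) = e gives e = 0.575×(1 − 0.50276) = 0.28591.
New p* = 1 − e/c = 1 − 0.28591/1.19600 = 0.76094.
Expected occupied = 181 × 0.76094 = 137.73 ≈ 138.

138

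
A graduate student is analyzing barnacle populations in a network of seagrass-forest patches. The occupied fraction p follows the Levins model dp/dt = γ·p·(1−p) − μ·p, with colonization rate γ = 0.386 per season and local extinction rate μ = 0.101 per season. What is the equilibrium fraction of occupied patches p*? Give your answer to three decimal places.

0.738

At equilibrium, colonization balances extinction: γ·p*·(1−p*) = μ·p*.
So p* = 1 − μ/γ = 1 − 0.101/0.386 = 1 − 0.2617 = 0.7383.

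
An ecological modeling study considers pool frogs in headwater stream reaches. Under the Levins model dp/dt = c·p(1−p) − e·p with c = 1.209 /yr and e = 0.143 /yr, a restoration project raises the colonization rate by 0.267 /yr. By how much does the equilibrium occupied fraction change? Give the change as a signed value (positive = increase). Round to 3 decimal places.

Before: p* = 1 − 0.143/1.209 = 0.8817.
After the change, c = 1.476, e = 0.143, so p* = 1 − 0.143/1.476 = 0.9031.
Δp* = 0.9031 − 0.8817 = +0.0214.

0.021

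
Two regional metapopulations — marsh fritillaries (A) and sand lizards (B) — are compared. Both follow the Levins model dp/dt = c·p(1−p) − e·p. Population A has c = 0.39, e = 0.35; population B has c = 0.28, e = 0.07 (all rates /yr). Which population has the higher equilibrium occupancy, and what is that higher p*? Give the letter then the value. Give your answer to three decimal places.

A: p*_A = 1 − 0.35/0.39 = 0.1026.
B: p*_B = 1 − 0.07/0.28 = 0.7500.
B is higher at 0.7500.

B, 0.750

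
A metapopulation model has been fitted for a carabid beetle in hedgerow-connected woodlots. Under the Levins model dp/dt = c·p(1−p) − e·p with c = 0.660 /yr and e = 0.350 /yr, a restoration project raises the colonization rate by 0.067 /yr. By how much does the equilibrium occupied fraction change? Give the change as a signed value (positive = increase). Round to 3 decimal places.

0.049

Before: p* = 1 − 0.350/0.660 = 0.4697.
After the change, c = 0.727, e = 0.35, so p* = 1 − 0.35/0.727 = 0.5186.
Δp* = 0.5186 − 0.4697 = +0.0489.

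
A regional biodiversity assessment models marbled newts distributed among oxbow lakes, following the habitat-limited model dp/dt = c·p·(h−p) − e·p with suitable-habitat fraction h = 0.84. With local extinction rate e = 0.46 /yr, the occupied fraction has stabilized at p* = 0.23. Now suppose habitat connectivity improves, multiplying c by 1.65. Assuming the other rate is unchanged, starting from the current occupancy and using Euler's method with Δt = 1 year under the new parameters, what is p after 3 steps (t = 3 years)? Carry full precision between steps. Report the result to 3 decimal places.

0.411

Balance c(h−p*) = e gives c = e/(0.84 − 0.23000) = 0.46/0.61000 = 0.75410.
Starting from p₀ = 0.23000; update p ← p + (dp/dt)·Δt with the new parameters.
t = 1: p = 0.23000 + (+0.06877) = 0.29877
t = 2: p = 0.29877 + (+0.06377) = 0.36254
t = 3: p = 0.36254 + (+0.04861) = 0.41115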